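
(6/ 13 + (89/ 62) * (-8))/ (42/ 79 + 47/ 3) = -1052754/ 1547117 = -0.68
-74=-74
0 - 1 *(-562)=562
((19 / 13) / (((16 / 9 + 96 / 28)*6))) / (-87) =-133 / 247312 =-0.00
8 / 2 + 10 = 14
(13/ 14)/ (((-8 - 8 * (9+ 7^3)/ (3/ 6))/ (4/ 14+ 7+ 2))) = -169/ 110544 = -0.00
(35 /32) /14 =5 /64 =0.08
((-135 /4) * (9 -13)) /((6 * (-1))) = -45 /2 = -22.50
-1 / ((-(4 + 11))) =1 / 15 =0.07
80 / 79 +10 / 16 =1035 / 632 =1.64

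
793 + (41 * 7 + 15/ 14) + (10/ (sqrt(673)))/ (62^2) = 5 * sqrt(673)/ 1293506 + 15135/ 14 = 1081.07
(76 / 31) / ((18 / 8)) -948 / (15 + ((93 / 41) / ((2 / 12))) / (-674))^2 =-1040859914819 / 332002750464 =-3.14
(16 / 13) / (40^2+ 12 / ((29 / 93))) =116 / 154427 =0.00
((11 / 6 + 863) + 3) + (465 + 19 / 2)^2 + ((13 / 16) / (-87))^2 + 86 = 226104.08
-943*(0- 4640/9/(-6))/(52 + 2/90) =-1557.57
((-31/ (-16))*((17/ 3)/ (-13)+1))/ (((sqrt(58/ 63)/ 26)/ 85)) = 28985*sqrt(406)/ 232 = 2517.38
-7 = -7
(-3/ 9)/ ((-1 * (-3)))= -1/ 9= -0.11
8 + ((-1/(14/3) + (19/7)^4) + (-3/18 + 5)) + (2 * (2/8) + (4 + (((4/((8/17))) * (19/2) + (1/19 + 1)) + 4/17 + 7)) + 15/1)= 1632644429/9306276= 175.43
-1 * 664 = -664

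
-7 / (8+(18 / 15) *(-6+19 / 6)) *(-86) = 3010 / 23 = 130.87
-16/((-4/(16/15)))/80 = 4/75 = 0.05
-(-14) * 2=28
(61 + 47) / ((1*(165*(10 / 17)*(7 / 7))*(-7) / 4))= -1224 / 1925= -0.64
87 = 87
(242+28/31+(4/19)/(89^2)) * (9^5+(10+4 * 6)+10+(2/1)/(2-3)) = 66965324487054/4665469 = 14353396.09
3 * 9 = 27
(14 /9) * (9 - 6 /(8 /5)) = 49 /6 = 8.17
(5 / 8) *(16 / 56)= 5 / 28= 0.18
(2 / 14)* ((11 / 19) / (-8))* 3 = -33 / 1064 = -0.03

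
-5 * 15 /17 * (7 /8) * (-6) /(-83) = -0.28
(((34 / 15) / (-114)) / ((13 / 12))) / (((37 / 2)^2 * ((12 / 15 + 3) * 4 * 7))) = -68 / 134919057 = -0.00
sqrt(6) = 2.45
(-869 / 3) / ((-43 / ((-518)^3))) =-120783902008 / 129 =-936309317.89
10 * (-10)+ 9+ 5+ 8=-78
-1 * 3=-3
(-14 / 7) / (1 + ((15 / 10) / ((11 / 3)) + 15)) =-44 / 361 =-0.12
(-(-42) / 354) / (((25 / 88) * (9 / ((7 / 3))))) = 4312 / 39825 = 0.11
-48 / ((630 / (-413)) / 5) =472 / 3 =157.33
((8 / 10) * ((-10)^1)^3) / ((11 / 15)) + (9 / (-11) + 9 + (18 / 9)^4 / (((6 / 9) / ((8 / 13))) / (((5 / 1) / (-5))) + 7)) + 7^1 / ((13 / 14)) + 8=-10807712 / 10153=-1064.48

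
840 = 840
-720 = -720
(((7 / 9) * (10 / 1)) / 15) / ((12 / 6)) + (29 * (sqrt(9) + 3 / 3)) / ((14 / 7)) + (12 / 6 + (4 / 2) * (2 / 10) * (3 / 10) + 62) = 82606 / 675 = 122.38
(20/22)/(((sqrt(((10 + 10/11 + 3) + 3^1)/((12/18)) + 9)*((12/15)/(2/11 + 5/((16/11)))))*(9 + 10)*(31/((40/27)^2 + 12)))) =5885425*sqrt(462)/7481534544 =0.02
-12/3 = -4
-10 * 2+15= -5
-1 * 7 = -7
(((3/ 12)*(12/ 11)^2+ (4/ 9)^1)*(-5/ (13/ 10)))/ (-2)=20200/ 14157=1.43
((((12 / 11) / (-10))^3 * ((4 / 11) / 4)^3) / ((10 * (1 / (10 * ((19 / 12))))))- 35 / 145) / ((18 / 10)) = -1550125793 / 11559435525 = -0.13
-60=-60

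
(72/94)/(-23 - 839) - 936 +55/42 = -795229805/850794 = -934.69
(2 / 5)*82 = 32.80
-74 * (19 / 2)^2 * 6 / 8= -40071 / 8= -5008.88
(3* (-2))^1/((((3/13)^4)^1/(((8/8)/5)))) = -57122/135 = -423.13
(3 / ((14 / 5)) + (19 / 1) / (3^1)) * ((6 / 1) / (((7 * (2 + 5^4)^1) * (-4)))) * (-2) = 311 / 61446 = 0.01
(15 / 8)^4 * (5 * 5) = 308.99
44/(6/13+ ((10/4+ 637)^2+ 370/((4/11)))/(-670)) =-0.07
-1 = -1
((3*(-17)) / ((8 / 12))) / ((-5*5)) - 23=-997 / 50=-19.94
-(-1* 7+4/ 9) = 59/ 9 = 6.56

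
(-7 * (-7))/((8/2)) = 49/4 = 12.25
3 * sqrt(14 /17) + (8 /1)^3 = 3 * sqrt(238) /17 + 512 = 514.72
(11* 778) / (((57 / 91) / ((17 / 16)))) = 6619613 / 456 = 14516.70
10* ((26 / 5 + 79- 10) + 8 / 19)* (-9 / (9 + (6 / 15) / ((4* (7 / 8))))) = -736.85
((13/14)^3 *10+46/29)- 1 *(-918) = 36907061/39788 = 927.59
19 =19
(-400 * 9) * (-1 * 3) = 10800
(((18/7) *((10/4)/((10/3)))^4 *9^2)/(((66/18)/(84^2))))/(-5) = -11160261/440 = -25364.23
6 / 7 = 0.86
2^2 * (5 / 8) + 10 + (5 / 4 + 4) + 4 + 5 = 26.75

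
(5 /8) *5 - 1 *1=17 /8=2.12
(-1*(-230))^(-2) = 1 / 52900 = 0.00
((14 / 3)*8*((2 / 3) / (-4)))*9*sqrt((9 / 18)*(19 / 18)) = -28*sqrt(19) / 3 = -40.68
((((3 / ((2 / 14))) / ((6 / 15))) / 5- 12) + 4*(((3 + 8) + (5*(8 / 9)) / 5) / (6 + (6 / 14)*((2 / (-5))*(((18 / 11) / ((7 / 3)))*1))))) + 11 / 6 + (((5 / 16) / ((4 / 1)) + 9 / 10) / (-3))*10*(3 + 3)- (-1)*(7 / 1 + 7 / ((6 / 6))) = 3261661 / 1140912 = 2.86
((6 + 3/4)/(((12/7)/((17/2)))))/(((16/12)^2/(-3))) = -28917/512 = -56.48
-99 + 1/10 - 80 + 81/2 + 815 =3383/5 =676.60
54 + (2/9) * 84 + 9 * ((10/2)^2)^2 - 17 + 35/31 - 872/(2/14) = -39265/93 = -422.20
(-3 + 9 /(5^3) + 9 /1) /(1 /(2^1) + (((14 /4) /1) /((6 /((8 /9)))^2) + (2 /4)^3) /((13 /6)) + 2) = 9590724 /4095875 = 2.34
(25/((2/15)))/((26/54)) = 10125/26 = 389.42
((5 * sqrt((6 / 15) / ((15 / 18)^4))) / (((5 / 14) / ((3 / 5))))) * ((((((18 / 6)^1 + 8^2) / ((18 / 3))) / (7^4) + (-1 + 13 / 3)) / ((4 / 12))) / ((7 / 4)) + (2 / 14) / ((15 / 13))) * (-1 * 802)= -85104435312 * sqrt(10) / 7503125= -35868.24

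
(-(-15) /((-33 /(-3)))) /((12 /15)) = 75 /44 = 1.70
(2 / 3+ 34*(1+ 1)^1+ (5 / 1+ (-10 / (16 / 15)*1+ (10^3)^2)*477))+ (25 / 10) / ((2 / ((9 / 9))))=476995603.04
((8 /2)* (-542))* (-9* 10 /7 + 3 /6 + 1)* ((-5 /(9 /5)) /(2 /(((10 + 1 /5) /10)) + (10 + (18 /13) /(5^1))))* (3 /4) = -4191.67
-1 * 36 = -36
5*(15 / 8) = 75 / 8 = 9.38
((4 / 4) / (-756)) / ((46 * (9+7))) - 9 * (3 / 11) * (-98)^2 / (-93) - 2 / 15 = 240345373271 / 948689280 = 253.34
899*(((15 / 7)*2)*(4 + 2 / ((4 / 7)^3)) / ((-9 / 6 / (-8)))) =2117145 / 7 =302449.29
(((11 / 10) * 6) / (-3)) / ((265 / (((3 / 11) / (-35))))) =3 / 46375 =0.00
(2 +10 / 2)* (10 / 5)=14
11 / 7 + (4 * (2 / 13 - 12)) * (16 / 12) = -16819 / 273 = -61.61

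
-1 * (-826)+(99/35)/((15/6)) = 827.13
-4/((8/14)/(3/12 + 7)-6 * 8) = 203/2432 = 0.08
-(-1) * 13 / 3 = 13 / 3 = 4.33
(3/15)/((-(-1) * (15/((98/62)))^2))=2401/1081125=0.00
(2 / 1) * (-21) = -42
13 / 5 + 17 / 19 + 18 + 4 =2422 / 95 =25.49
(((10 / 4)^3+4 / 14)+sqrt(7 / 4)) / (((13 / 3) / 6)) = 9*sqrt(7) / 13+8019 / 364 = 23.86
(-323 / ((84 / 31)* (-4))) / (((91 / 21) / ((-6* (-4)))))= 30039 / 182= 165.05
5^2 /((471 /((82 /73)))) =2050 /34383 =0.06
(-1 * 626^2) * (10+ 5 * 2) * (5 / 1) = -39187600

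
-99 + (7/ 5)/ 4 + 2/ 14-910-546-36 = -222671/ 140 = -1590.51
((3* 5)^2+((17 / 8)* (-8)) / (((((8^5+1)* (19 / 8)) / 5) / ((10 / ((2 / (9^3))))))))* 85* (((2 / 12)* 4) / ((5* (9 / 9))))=173285250 / 69179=2504.88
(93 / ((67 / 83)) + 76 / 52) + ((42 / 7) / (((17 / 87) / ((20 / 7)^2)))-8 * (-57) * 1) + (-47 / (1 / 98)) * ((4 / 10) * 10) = -12770042364 / 725543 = -17600.67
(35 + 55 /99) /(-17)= -320 /153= -2.09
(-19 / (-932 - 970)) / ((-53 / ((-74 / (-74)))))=-19 / 100806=-0.00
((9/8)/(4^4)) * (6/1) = 27/1024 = 0.03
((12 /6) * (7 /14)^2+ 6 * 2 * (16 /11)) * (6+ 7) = 233.41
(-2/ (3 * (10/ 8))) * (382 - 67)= -168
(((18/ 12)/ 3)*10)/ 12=5/ 12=0.42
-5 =-5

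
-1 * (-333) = 333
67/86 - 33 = -2771/86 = -32.22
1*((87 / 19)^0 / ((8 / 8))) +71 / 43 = 114 / 43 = 2.65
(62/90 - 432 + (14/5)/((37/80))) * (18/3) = -1416106/555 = -2551.54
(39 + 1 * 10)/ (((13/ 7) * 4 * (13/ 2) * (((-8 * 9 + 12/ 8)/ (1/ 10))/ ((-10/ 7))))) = 49/ 23829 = 0.00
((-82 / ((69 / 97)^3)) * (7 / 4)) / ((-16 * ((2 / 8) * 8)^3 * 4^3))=261937151 / 5382291456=0.05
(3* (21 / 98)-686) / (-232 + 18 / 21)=9595 / 3236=2.97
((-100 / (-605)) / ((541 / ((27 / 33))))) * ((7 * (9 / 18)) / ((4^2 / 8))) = 315 / 720071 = 0.00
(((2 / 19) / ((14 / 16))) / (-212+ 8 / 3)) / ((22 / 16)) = -96 / 229691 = -0.00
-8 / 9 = -0.89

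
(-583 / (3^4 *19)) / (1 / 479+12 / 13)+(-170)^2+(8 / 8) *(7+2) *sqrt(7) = 28923.40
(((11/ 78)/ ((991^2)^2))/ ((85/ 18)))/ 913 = 3/ 88457566650802115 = 0.00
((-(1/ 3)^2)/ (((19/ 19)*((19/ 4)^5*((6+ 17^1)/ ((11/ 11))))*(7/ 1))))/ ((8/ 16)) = -0.00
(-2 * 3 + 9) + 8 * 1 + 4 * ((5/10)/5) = 11.40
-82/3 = -27.33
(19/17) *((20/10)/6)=19/51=0.37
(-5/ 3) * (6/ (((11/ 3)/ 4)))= -120/ 11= -10.91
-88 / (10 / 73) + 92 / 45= -640.36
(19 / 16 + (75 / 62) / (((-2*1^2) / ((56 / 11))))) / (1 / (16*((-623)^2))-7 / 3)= 12017638227 / 14823421745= 0.81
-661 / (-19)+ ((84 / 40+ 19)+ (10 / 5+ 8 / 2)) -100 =-7241 / 190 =-38.11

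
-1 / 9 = -0.11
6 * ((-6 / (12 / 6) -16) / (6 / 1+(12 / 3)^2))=-57 / 11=-5.18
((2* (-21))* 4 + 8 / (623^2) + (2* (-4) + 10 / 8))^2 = 73604850625975321 / 2410305930256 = 30537.56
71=71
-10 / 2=-5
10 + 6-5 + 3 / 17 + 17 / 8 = 1809 / 136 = 13.30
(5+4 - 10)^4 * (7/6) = 1.17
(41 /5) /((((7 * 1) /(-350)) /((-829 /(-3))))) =-339890 /3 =-113296.67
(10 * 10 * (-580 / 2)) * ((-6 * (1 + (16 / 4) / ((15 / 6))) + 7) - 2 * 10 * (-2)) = -910600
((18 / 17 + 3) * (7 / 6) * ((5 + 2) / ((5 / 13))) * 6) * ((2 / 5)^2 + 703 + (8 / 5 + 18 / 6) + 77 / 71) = 55301620647 / 150875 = 366539.32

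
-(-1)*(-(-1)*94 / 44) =47 / 22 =2.14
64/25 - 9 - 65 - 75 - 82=-5711/25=-228.44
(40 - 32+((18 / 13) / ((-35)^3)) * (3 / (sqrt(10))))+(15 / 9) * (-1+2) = 29 / 3 - 27 * sqrt(10) / 2786875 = 9.67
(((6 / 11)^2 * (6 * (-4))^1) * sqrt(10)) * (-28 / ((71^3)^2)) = 24192 * sqrt(10) / 15500134354441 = 0.00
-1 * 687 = -687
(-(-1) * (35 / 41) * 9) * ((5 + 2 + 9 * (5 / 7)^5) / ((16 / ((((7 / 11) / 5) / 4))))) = 0.13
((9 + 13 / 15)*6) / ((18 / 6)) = 296 / 15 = 19.73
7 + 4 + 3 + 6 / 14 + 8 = 157 / 7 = 22.43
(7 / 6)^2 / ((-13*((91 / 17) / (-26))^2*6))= -289 / 702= -0.41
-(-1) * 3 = 3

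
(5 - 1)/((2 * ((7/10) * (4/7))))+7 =12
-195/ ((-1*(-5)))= -39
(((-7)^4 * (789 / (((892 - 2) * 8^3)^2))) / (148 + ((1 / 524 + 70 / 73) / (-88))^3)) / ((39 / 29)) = 21316035225139803256339 / 465034873043201943959769666400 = 0.00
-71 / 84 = -0.85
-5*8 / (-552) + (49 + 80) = 8906 / 69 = 129.07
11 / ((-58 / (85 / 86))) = -935 / 4988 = -0.19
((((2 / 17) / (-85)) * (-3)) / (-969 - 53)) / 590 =-3 / 435653050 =-0.00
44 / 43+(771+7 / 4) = 133089 / 172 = 773.77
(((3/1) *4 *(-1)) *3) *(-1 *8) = 288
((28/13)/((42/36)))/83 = 24/1079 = 0.02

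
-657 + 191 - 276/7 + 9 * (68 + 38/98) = 5393/49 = 110.06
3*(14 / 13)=42 / 13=3.23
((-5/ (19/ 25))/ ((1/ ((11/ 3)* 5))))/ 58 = -6875/ 3306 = -2.08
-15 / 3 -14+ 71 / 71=-18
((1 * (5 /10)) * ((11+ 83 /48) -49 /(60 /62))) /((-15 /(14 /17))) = 63679 /61200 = 1.04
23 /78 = 0.29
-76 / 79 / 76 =-1 / 79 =-0.01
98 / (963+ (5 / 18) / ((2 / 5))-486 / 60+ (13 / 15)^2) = 88200 / 860711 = 0.10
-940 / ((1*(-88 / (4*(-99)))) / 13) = -54990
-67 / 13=-5.15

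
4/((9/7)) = 28/9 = 3.11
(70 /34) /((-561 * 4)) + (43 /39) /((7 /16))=2915141 /1157156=2.52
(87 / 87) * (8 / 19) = 0.42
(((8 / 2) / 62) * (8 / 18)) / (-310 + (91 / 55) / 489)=-71720 / 775374387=-0.00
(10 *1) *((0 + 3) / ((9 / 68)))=680 / 3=226.67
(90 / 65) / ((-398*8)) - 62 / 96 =-80251 / 124176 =-0.65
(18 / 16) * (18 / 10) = 81 / 40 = 2.02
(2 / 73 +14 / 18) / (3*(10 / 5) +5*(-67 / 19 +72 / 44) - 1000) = -110561 / 137786697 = -0.00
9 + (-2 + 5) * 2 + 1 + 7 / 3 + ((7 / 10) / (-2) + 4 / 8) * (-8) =257 / 15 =17.13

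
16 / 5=3.20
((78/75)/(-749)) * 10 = -52/3745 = -0.01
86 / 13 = 6.62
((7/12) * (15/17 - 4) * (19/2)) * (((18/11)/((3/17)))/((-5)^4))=-7049/27500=-0.26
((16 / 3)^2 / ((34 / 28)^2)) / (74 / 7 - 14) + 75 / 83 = -3058807 / 647649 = -4.72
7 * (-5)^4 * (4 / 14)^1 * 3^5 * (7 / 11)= 2126250 / 11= 193295.45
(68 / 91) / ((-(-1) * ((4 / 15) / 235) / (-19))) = -1138575 / 91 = -12511.81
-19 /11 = -1.73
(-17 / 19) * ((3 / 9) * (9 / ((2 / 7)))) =-357 / 38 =-9.39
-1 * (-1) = 1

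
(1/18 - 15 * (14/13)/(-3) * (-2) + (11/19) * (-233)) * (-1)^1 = 647375/4446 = 145.61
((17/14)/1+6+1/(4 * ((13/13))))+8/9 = 2105/252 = 8.35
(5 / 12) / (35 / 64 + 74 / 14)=560 / 7839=0.07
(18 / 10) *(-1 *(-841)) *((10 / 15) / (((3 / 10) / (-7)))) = -23548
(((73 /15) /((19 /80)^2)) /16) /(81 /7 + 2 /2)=5110 /11913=0.43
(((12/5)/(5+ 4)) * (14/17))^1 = 0.22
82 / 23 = 3.57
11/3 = 3.67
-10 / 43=-0.23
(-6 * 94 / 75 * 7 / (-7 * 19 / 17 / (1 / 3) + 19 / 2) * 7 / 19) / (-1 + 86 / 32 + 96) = 5011328 / 352651875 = 0.01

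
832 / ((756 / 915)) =63440 / 63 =1006.98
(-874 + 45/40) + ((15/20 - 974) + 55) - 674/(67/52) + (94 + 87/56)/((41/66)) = -2160.41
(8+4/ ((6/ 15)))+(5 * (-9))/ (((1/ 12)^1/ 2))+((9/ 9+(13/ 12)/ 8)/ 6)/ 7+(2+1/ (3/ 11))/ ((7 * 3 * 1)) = -67949/ 64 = -1061.70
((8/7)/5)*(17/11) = 136/385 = 0.35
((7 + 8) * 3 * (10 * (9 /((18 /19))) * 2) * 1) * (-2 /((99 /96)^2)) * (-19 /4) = 9241600 /121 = 76376.86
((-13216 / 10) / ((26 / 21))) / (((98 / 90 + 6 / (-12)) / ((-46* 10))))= 574499520 / 689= 833816.43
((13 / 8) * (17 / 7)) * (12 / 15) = 221 / 70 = 3.16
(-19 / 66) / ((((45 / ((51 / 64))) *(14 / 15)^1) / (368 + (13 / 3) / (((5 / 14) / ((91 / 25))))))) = -24961763 / 11088000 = -2.25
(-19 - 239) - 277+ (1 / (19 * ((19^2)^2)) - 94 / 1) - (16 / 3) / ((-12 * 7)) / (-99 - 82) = -17759797781206 / 28234956897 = -629.00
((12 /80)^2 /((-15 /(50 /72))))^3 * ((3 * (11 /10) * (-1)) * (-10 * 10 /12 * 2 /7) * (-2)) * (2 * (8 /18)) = 11 /696729600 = 0.00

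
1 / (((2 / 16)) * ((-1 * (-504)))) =1 / 63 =0.02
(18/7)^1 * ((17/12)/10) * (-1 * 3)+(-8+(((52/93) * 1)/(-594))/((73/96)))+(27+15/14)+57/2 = 4467405337/94095540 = 47.48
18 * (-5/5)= -18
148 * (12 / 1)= 1776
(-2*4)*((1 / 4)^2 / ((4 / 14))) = -7 / 4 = -1.75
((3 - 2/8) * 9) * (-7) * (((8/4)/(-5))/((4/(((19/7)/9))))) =209/40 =5.22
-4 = -4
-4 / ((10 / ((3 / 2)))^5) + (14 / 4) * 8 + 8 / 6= 70399271 / 2400000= 29.33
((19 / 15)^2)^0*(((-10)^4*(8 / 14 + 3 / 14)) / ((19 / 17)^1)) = 935000 / 133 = 7030.08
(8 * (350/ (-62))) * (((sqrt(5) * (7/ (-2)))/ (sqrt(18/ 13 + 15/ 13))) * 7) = 34300 * sqrt(2145)/ 1023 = 1552.86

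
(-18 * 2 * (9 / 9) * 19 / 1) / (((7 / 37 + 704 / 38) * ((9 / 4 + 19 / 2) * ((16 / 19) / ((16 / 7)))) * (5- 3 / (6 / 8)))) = -36544752 / 4328653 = -8.44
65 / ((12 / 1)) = 65 / 12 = 5.42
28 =28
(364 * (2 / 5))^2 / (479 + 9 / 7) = 1854944 / 42025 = 44.14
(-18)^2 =324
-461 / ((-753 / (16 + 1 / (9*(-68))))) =4513651 / 460836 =9.79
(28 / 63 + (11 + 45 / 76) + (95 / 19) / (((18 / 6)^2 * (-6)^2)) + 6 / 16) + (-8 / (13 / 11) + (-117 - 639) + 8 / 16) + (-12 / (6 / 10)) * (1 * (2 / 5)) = -121297199 / 160056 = -757.84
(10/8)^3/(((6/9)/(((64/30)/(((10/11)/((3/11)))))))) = 15/8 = 1.88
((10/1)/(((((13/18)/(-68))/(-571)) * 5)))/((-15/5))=-465936/13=-35841.23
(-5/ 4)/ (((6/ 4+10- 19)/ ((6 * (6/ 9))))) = 2/ 3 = 0.67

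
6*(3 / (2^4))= 9 / 8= 1.12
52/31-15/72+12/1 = 10021/744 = 13.47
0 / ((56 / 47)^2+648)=0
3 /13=0.23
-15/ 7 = -2.14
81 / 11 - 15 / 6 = 107 / 22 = 4.86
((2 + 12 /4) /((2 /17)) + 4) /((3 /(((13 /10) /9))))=403 /180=2.24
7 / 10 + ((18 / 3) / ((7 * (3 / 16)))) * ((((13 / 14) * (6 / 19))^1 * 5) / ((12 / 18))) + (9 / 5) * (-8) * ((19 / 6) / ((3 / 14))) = -1881051 / 9310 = -202.05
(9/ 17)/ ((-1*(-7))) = 9/ 119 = 0.08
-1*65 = -65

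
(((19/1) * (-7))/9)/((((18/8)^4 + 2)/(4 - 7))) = 34048/21219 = 1.60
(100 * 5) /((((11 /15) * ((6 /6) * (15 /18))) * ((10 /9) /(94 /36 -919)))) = -7422750 /11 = -674795.45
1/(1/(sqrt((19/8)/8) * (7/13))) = 7 * sqrt(19)/104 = 0.29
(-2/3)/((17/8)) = -16/51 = -0.31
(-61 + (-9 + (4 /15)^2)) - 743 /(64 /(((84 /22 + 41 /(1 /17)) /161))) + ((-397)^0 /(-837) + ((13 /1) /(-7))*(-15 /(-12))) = -291214530703 /2371723200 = -122.79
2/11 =0.18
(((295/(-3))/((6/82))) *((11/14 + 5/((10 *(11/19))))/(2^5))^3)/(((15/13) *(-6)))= 64415500201/2423467081728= 0.03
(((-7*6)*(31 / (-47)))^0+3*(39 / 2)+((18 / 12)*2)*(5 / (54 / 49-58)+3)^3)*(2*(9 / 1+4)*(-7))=-263444202463351 / 10835483936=-24313.10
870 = 870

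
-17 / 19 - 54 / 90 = -142 / 95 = -1.49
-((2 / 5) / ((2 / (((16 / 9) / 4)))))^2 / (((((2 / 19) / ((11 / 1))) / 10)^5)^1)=-797556440098000 / 81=-9846375803679.01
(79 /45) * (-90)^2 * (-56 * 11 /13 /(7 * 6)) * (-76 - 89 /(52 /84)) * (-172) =-102487218240 /169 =-606433244.02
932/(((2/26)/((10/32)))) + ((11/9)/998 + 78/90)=340158929/89820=3787.12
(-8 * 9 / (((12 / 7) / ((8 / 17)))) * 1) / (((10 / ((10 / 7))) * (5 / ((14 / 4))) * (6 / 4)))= -112 / 85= -1.32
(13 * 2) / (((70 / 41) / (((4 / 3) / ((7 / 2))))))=4264 / 735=5.80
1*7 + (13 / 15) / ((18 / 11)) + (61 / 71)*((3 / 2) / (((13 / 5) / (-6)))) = 1135309 / 249210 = 4.56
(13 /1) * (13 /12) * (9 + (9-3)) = 845 /4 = 211.25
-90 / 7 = -12.86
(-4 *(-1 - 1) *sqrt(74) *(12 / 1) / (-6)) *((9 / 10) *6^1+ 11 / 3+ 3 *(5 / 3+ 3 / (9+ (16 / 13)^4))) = -230147744 *sqrt(74) / 967755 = -2045.77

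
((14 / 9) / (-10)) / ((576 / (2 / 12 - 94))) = 3941 / 155520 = 0.03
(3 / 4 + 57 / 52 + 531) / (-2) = -6927 / 26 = -266.42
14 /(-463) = -14 /463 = -0.03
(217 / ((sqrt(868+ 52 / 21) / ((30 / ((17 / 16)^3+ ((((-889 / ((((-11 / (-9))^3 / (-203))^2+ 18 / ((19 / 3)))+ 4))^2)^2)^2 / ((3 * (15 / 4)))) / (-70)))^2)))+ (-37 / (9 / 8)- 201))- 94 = -327.89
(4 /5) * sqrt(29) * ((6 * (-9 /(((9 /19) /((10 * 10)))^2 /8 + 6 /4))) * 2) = -831744000 * sqrt(29) /14440027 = -310.18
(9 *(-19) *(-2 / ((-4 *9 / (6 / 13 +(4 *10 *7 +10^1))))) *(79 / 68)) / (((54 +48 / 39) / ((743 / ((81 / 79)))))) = -20792590492 / 494343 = -42061.06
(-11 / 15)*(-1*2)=22 / 15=1.47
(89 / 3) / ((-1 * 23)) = -89 / 69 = -1.29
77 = 77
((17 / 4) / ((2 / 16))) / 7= 34 / 7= 4.86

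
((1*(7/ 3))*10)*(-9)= -210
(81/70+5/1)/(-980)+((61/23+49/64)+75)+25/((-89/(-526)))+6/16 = 254492827969/1123393600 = 226.54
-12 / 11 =-1.09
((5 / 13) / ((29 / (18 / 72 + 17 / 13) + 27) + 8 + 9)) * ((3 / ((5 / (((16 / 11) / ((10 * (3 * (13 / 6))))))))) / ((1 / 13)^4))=41067 / 17435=2.36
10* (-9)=-90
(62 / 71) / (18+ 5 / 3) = 186 / 4189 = 0.04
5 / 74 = 0.07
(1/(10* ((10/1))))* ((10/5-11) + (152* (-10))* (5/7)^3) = -193087/34300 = -5.63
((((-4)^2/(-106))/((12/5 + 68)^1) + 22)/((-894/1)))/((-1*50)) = 51299/104240400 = 0.00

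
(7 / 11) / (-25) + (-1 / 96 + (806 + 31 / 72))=63866459 / 79200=806.39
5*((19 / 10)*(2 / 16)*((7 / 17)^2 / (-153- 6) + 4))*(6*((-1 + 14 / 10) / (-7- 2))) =-698269 / 551412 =-1.27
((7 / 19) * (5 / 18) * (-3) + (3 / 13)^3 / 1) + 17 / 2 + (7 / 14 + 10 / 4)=1403225 / 125229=11.21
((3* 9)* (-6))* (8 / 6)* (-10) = 2160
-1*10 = -10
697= 697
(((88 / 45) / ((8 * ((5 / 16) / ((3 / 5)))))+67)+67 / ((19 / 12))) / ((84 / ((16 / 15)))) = 3128876 / 2244375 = 1.39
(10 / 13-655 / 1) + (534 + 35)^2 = 4200388 / 13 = 323106.77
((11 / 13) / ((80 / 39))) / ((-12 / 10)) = -11 / 32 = -0.34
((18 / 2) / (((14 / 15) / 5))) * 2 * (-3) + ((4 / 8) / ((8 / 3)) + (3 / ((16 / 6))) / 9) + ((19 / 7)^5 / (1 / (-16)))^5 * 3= -4684693418054829432939671650087259020717 / 21457097914623438412912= -218328379573740856.19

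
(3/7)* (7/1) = 3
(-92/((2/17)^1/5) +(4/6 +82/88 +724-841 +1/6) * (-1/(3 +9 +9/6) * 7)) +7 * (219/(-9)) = -7164677/1782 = -4020.58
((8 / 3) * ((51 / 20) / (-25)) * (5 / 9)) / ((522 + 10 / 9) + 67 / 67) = -34 / 117925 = -0.00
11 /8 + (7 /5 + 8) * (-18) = -6713 /40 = -167.82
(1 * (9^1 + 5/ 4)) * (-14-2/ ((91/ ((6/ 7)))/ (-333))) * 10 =-504505/ 637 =-792.00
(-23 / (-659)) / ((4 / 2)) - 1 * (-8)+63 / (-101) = 984233 / 133118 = 7.39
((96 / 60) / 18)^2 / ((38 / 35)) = 56 / 7695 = 0.01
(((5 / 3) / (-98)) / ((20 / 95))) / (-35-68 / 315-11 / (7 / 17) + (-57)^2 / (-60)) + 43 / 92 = 44090111 / 94192084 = 0.47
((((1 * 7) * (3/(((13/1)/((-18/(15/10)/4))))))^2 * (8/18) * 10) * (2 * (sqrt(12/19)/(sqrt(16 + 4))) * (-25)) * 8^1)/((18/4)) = -313600 * sqrt(285)/3211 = -1648.76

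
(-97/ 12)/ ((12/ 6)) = -97/ 24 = -4.04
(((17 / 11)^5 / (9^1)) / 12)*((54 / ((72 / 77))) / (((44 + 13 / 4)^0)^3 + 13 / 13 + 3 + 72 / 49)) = 487010951 / 668332368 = 0.73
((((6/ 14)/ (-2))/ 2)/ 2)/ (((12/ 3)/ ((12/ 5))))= -9/ 280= -0.03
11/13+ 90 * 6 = 7031/13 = 540.85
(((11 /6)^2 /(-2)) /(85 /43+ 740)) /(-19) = 5203 /43646040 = 0.00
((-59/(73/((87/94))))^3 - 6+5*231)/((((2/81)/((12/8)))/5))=450910358145366525/1292445183712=348881.61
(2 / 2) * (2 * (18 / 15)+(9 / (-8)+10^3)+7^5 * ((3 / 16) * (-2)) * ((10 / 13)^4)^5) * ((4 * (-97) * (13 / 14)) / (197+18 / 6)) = -71387858502331837137371628547 / 40933768130512491098956000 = -1743.98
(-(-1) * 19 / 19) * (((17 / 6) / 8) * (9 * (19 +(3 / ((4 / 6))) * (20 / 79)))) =81141 / 1264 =64.19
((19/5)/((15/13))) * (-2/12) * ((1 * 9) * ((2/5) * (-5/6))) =247/150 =1.65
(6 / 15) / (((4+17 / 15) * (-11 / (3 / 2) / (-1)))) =9 / 847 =0.01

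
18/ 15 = 6/ 5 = 1.20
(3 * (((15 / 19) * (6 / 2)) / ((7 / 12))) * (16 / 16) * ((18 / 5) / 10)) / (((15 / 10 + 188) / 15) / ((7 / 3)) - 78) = -0.06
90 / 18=5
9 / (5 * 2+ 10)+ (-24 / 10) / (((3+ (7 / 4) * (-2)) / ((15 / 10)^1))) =153 / 20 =7.65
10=10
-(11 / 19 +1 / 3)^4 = -7311616 / 10556001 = -0.69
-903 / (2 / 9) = -8127 / 2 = -4063.50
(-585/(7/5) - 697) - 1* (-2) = -7790/7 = -1112.86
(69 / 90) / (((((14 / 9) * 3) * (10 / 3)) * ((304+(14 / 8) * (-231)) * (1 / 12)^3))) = -59616 / 70175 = -0.85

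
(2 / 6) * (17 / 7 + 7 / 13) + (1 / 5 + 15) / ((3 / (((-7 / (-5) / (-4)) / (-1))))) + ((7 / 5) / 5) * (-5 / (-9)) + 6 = 182594 / 20475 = 8.92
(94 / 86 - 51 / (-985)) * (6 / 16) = 18183 / 42355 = 0.43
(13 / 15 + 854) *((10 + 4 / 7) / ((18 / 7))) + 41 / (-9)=473836 / 135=3509.90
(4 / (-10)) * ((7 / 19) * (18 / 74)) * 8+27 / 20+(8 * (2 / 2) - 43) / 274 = 1801963 / 1926220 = 0.94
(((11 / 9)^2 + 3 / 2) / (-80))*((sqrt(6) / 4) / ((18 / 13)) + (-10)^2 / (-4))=2425 / 2592 - 1261*sqrt(6) / 186624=0.92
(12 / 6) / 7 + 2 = 16 / 7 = 2.29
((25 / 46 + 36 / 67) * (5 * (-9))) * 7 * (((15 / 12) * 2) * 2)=-5246325 / 3082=-1702.25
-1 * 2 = -2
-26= -26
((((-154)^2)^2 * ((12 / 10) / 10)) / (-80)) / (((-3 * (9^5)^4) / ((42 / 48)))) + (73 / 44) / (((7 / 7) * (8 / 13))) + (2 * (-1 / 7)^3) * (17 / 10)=492856864569984262562622179 / 183483487108087169464692000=2.69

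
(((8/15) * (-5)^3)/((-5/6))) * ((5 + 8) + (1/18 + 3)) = 11560/9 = 1284.44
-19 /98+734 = 71913 /98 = 733.81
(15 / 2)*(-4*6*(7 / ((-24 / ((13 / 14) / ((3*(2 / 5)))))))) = 325 / 8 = 40.62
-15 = -15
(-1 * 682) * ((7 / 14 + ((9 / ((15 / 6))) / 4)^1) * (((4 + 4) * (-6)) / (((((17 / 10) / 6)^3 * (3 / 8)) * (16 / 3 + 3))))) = 3167797248 / 4913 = 644778.60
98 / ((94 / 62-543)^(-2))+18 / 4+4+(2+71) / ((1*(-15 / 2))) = 828403164683 / 28830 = 28734067.45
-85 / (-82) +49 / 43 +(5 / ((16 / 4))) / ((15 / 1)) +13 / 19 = 1183247 / 401964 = 2.94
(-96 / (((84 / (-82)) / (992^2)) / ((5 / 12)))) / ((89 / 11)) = 8876257280 / 1869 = 4749201.33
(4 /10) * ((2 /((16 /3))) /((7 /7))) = 3 /20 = 0.15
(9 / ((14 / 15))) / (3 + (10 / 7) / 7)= 945 / 314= 3.01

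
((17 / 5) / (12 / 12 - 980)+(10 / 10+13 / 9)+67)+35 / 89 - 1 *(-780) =37439447 / 44055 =849.83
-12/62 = -6/31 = -0.19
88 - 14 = 74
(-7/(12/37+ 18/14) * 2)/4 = -1813/834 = -2.17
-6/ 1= -6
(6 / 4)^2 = 9 / 4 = 2.25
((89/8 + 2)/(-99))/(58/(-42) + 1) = 245/704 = 0.35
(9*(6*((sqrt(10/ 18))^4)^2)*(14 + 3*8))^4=1459988194.58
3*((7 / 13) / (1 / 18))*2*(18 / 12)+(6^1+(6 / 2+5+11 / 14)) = 18567 / 182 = 102.02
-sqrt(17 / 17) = -1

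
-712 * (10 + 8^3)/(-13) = 371664/13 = 28589.54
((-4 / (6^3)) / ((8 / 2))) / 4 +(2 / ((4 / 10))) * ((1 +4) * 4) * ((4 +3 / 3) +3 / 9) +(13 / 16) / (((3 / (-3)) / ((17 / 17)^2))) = 460097 / 864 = 532.52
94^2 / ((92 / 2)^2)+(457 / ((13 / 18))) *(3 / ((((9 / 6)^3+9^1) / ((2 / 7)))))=25419497 / 529529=48.00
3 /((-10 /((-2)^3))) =12 /5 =2.40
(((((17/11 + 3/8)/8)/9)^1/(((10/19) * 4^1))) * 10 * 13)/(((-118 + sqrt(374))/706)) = -869381461/85852800- 14735279 * sqrt(374)/171705600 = -11.79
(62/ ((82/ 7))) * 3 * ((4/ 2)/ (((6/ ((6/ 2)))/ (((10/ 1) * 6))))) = 39060/ 41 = 952.68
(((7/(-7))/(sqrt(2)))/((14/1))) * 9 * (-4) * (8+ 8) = 144 * sqrt(2)/7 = 29.09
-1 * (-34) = 34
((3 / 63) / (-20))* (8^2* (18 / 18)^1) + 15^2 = 23609 / 105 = 224.85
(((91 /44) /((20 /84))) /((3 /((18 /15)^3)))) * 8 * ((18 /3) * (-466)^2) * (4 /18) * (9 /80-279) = -111104795076912 /34375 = -3232139493.15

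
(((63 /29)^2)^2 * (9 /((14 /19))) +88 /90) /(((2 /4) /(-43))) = -747307565659 /31827645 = -23479.83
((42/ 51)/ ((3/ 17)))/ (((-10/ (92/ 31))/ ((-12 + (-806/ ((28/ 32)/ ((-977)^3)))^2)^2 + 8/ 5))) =-754181081883477477323289600000000000000000000000.00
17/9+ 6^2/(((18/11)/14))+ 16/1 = 2933/9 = 325.89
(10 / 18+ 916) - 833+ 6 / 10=3787 / 45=84.16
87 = 87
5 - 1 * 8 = -3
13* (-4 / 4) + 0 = -13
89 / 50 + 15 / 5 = 239 / 50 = 4.78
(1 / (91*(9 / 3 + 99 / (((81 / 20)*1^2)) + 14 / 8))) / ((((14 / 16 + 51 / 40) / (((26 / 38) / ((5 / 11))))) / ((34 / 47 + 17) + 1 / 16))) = 1324125 / 282501443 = 0.00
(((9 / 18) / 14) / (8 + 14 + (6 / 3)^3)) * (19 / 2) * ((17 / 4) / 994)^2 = 5491 / 26558407680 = 0.00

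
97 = 97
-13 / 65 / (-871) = 1 / 4355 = 0.00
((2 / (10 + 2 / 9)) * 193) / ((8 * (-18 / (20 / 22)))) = -965 / 4048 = -0.24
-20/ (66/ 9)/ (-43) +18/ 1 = 8544/ 473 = 18.06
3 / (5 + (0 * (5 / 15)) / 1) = 3 / 5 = 0.60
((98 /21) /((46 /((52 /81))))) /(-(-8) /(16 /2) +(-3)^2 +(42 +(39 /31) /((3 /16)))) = 0.00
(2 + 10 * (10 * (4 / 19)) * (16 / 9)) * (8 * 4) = 215744 / 171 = 1261.66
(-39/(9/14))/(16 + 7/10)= -1820/501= -3.63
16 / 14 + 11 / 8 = 141 / 56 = 2.52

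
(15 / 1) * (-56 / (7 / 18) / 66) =-360 / 11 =-32.73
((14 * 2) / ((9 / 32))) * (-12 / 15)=-3584 / 45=-79.64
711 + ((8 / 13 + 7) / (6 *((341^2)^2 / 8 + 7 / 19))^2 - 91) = 531957915856931469754217036 / 857996638478921725409925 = 620.00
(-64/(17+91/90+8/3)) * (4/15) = -1536/1861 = -0.83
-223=-223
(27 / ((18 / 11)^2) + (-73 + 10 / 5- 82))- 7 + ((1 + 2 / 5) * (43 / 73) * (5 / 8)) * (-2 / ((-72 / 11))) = -3148537 / 21024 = -149.76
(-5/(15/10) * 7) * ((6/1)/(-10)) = 14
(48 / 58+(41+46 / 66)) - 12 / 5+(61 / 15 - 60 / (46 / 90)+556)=3542303 / 7337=482.80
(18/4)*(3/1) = 27/2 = 13.50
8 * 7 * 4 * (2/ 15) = 448/ 15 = 29.87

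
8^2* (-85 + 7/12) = -16208/3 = -5402.67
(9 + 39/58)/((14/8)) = 1122/203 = 5.53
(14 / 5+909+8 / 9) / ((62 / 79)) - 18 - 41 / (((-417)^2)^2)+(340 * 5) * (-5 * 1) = -68943289034317169 / 9373589139510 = -7355.06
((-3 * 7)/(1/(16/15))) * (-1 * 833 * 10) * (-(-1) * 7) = 1306144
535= 535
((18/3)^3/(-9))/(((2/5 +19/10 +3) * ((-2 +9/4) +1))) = -192/53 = -3.62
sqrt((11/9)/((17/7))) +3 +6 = sqrt(1309)/51 +9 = 9.71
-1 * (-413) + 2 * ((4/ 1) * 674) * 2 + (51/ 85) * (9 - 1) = 56009/ 5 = 11201.80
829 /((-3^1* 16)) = -829 /48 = -17.27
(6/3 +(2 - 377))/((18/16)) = -2984/9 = -331.56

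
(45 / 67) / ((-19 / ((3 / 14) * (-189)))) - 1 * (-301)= 769991 / 2546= 302.43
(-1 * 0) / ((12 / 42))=0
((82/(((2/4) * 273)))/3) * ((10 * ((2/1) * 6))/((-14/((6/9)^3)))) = -26240/51597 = -0.51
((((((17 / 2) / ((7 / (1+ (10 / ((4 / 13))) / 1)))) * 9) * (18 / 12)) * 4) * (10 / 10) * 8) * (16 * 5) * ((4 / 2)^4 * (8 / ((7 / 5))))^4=1651039115673600000 / 16807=98235206501671.92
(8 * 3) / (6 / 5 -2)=-30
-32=-32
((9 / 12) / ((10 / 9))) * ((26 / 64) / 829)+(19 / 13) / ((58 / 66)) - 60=-23337079833 / 400042240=-58.34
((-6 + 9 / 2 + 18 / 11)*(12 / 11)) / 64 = 9 / 3872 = 0.00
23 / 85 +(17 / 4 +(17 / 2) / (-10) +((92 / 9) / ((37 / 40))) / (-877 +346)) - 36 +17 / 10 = -921342961 / 30059910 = -30.65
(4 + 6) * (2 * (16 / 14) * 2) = 45.71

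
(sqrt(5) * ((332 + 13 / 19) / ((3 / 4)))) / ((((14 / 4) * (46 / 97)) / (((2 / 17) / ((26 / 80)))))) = 9343040 * sqrt(5) / 96577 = 216.32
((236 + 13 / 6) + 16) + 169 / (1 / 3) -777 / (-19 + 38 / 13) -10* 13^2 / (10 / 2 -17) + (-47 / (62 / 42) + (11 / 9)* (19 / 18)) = 965400883 / 1049598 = 919.78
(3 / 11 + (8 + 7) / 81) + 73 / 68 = 30929 / 20196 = 1.53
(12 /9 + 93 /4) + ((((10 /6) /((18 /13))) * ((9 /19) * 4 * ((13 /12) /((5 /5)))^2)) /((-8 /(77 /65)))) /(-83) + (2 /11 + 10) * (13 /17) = 16497424487 /509585472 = 32.37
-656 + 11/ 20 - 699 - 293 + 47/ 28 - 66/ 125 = -1440512/ 875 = -1646.30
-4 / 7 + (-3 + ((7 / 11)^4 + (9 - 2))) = 368191 / 102487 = 3.59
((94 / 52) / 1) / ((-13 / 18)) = -423 / 169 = -2.50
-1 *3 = -3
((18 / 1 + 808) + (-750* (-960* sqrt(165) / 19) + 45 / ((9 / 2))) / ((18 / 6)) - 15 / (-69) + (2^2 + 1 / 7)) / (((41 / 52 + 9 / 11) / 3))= 304527.94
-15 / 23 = -0.65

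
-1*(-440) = 440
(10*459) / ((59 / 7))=32130 / 59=544.58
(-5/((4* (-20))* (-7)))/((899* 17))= -1/1711696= -0.00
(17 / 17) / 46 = 1 / 46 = 0.02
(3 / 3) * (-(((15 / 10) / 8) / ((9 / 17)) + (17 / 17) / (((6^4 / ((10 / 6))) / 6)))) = -469 / 1296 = -0.36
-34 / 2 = -17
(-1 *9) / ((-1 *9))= 1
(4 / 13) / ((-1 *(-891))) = 4 / 11583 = 0.00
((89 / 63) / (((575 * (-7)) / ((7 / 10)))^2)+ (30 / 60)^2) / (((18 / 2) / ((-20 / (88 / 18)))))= -0.11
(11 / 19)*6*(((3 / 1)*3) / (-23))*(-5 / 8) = 1485 / 1748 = 0.85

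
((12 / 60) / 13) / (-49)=-1 / 3185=-0.00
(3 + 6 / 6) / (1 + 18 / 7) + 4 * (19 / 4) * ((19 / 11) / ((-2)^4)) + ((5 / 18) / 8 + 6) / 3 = 307853 / 59400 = 5.18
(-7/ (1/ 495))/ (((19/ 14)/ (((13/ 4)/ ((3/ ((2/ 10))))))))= -21021/ 38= -553.18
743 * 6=4458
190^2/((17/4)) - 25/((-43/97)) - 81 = 6191214/731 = 8469.51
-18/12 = -3/2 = -1.50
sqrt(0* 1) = 0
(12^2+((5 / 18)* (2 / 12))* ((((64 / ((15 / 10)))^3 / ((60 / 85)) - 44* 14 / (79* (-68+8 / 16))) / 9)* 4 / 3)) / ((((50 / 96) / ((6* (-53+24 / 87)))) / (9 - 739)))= 5989584724834304 / 15031251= 398475464.54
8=8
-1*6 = -6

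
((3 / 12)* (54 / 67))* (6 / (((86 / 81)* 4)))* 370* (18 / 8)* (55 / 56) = 232.75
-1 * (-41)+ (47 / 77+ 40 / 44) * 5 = 3742 / 77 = 48.60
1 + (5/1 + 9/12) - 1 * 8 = -5/4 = -1.25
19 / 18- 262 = -4697 / 18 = -260.94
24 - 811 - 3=-790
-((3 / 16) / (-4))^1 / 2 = 3 / 128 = 0.02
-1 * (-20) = 20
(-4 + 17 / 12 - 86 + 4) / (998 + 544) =-1015 / 18504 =-0.05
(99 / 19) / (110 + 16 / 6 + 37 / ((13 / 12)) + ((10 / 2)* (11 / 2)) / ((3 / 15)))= 7722 / 421363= 0.02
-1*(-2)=2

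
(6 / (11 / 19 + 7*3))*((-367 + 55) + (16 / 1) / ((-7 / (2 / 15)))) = -623048 / 7175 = -86.84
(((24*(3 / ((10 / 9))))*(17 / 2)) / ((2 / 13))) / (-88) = -17901 / 440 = -40.68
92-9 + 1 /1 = 84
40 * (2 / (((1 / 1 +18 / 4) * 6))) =2.42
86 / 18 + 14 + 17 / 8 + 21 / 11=18067 / 792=22.81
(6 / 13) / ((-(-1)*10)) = 3 / 65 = 0.05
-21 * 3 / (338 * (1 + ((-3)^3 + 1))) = 63 / 8450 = 0.01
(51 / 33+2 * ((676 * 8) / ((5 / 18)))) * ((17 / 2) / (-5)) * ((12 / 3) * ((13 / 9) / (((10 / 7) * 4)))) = -3313137191 / 49500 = -66932.06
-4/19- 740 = -14064/19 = -740.21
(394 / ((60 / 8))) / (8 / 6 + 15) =788 / 245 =3.22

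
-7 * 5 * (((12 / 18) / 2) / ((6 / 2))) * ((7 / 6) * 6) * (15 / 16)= -1225 / 48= -25.52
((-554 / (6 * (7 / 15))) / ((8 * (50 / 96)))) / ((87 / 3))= -1662 / 1015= -1.64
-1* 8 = -8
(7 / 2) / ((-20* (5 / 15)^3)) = -189 / 40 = -4.72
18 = 18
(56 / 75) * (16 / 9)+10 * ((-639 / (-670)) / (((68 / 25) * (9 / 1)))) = 5280301 / 3075300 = 1.72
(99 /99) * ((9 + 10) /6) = 19 /6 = 3.17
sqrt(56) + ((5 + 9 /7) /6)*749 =2*sqrt(14) + 2354 /3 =792.15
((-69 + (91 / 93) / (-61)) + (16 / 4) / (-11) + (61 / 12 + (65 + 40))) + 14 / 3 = 11324977 / 249612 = 45.37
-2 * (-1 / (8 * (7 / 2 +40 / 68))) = 17 / 278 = 0.06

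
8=8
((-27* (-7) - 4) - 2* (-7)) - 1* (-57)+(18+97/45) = 12427/45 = 276.16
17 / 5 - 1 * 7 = -18 / 5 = -3.60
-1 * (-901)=901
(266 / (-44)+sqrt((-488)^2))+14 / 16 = 42489 / 88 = 482.83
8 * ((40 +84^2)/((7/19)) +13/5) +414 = 5408178/35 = 154519.37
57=57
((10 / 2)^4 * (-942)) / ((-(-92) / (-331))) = 97438125 / 46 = 2118220.11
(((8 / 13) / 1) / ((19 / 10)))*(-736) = -238.38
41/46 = 0.89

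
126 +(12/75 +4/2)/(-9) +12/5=3204/25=128.16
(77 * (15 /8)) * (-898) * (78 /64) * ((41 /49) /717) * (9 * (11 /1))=-3909243195 /214144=-18255.21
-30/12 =-5/2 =-2.50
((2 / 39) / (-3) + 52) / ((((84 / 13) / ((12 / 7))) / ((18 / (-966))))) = -6082 / 23667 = -0.26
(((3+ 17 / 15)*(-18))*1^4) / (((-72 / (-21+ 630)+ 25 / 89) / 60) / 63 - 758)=5081018544 / 51766288141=0.10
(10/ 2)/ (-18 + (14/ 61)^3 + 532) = 1134905/ 116670978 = 0.01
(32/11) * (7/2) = 112/11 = 10.18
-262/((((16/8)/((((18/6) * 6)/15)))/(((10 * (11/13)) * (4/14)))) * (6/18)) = -103752/91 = -1140.13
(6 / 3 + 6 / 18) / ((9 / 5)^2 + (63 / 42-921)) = -350 / 137439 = -0.00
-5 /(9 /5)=-25 /9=-2.78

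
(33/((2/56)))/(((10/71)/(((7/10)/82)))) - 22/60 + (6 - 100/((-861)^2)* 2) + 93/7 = 74.92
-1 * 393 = -393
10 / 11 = 0.91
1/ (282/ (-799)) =-17/ 6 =-2.83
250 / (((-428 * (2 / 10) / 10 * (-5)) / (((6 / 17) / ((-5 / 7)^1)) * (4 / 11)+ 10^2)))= 11666500 / 20009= 583.06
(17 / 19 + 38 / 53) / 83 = 0.02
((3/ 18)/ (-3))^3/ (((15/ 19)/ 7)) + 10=874667/ 87480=10.00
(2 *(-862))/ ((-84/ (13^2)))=72839/ 21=3468.52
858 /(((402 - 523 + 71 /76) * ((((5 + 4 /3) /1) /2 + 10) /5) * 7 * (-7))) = 391248 /7064575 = 0.06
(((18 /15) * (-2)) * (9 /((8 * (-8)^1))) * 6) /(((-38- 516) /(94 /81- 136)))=5461 /11080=0.49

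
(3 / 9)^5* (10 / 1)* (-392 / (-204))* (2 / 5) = 392 / 12393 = 0.03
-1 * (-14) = 14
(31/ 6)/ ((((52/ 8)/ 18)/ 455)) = 6510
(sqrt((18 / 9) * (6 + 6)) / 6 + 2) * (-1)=-2 - sqrt(6) / 3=-2.82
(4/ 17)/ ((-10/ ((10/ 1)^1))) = -4/ 17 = -0.24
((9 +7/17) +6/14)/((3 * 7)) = 1171/2499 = 0.47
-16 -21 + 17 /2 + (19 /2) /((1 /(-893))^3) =-6765158620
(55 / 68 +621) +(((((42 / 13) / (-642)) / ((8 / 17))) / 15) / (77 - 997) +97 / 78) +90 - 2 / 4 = 1860209853623 / 2610628800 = 712.55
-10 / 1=-10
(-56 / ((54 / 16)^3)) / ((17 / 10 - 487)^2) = -2867200 / 463566319947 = -0.00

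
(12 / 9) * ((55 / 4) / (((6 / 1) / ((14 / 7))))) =6.11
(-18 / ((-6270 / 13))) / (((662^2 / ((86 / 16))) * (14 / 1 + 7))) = 559 / 25646038880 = 0.00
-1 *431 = -431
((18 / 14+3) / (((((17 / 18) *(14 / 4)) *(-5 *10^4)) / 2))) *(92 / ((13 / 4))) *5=-0.01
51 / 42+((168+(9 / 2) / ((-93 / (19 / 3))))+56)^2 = 1346476801 / 26908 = 50040.02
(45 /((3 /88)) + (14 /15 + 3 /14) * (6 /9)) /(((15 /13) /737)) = 843616.68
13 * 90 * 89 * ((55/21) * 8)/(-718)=-7636200/2513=-3038.68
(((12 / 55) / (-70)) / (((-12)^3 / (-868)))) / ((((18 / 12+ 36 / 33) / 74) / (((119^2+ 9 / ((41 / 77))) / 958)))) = -333372109 / 503740350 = -0.66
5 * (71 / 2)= 355 / 2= 177.50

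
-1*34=-34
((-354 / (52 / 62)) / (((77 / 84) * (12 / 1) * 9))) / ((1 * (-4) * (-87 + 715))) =1829 / 1077648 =0.00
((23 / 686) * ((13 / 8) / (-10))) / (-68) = 0.00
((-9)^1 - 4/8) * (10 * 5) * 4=-1900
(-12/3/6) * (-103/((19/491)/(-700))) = -70802200/57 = -1242143.86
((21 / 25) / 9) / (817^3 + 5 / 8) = 56 / 327203108175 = 0.00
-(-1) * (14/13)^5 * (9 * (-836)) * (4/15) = -5395450368/1856465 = -2906.30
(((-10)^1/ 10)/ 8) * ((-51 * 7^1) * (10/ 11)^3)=44625/ 1331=33.53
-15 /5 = -3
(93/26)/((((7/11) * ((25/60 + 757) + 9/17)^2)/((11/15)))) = 78050808/10877982406655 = 0.00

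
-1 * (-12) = 12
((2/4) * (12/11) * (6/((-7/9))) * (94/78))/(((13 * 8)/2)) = -1269/13013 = -0.10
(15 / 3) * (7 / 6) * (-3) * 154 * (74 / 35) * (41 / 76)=-3073.92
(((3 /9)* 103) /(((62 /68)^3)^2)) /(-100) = -39778713712 /66562776075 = -0.60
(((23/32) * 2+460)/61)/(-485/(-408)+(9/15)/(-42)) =13178655/2046062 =6.44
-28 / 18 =-14 / 9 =-1.56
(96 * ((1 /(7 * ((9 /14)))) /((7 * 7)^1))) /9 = 64 /1323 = 0.05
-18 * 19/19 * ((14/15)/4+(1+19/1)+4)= -2181/5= -436.20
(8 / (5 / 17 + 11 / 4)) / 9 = 544 / 1863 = 0.29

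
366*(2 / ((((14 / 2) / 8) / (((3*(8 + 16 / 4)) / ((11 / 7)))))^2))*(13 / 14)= 394647552 / 847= 465935.72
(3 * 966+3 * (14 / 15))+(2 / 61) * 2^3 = 884824 / 305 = 2901.06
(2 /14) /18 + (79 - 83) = -3.99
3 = 3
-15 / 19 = -0.79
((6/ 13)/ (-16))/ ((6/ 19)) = -19/ 208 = -0.09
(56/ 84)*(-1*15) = -10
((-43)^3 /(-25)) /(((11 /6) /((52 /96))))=1033591 /1100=939.63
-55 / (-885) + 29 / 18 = 1777 / 1062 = 1.67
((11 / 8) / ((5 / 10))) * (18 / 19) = 2.61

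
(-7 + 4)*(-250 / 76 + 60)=-6465 / 38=-170.13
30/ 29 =1.03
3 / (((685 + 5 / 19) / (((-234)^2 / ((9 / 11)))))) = 317889 / 1085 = 292.99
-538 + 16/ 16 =-537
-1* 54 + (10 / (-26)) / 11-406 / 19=-204871 / 2717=-75.40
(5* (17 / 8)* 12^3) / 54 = 340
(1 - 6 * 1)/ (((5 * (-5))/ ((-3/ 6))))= -1/ 10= -0.10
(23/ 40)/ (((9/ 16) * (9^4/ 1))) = 46/ 295245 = 0.00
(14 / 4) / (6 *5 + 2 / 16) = 28 / 241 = 0.12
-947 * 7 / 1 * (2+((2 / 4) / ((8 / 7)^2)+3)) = -4567381 / 128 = -35682.66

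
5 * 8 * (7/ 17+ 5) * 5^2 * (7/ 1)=644000/ 17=37882.35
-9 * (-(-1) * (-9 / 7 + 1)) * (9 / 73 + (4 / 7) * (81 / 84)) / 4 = 10854 / 25039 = 0.43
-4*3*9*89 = -9612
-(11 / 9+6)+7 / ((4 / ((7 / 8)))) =-1639 / 288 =-5.69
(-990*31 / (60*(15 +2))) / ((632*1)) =-1023 / 21488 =-0.05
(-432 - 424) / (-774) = 428 / 387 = 1.11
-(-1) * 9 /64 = 9 /64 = 0.14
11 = 11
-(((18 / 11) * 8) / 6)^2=-576 / 121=-4.76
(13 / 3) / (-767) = -1 / 177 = -0.01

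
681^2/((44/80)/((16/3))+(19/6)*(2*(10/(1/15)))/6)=445210560/152099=2927.11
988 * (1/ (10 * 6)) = 16.47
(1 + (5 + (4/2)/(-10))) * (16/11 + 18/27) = 406/33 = 12.30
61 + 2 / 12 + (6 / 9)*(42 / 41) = 15215 / 246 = 61.85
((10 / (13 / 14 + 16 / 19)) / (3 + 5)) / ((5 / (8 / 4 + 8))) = 665 / 471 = 1.41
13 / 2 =6.50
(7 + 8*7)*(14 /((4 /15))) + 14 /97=641683 /194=3307.64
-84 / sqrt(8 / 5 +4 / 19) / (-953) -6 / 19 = -6 / 19 +42 * sqrt(4085) / 40979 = -0.25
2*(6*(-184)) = -2208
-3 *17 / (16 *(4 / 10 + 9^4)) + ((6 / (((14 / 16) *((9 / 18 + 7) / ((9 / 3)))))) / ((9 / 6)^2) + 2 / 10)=78185113 / 55115760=1.42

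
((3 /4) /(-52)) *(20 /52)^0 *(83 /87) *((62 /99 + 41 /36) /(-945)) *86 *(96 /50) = 831577 /195945750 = 0.00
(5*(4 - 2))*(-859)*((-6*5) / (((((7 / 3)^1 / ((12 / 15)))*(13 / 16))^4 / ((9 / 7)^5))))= 827164470785605632 / 28813484238175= 28707.55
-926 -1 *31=-957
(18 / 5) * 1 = 18 / 5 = 3.60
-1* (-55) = 55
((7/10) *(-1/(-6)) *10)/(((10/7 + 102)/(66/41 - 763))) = -1529633/178104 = -8.59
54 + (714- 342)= 426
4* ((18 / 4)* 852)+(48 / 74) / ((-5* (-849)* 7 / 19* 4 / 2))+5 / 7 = 5620675811 / 366485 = 15336.71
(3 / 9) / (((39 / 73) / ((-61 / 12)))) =-4453 / 1404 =-3.17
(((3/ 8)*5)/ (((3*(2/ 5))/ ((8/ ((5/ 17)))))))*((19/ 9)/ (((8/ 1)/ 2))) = 1615/ 72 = 22.43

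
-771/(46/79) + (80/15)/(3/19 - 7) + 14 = -11758667/8970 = -1310.89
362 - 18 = 344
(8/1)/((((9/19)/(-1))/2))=-304/9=-33.78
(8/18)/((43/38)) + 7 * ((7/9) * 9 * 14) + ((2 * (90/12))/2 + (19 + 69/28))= 7751609/10836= 715.36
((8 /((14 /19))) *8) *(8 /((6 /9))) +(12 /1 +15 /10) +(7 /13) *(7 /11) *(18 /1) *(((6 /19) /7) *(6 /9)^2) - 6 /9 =120417967 /114114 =1055.24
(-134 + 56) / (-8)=39 / 4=9.75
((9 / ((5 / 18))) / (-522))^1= -9 / 145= -0.06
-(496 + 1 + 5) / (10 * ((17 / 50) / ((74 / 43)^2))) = -13744760 / 31433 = -437.27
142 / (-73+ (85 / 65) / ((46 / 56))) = -42458 / 21351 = -1.99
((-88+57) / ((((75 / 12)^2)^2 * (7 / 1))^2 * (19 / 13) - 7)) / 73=-26411008 / 10370330375191227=-0.00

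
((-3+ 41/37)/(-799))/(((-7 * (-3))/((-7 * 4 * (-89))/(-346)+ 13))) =590/902541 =0.00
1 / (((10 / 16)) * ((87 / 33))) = 88 / 145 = 0.61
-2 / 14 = -1 / 7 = -0.14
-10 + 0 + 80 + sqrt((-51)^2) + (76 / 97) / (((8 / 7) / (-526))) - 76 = -30614 / 97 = -315.61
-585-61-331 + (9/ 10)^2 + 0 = -97619/ 100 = -976.19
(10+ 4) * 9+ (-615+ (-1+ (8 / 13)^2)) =-82746 / 169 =-489.62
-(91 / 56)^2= -169 / 64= -2.64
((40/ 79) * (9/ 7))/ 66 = 60/ 6083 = 0.01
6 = 6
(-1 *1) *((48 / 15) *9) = -144 / 5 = -28.80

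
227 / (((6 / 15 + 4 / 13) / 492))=3629730 / 23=157814.35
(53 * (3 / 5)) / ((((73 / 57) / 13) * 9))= 13091 / 365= 35.87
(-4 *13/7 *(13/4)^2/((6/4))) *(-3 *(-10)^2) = 109850/7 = 15692.86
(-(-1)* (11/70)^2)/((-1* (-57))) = 121/279300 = 0.00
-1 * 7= -7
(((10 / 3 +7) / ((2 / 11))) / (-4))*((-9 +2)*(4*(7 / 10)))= 278.48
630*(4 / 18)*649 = 90860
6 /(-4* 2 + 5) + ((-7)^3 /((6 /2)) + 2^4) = -301 /3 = -100.33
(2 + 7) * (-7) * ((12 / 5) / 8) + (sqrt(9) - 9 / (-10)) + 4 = -11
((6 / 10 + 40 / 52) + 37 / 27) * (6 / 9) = 9616 / 5265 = 1.83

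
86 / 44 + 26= 615 / 22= 27.95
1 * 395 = 395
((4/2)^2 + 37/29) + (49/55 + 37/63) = 678683/100485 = 6.75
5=5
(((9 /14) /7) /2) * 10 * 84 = 270 /7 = 38.57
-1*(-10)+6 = 16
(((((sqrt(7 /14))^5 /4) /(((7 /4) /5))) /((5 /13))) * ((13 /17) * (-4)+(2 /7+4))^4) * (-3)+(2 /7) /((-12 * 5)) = -2215062798 * sqrt(2) /1403737447-1 /210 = -2.24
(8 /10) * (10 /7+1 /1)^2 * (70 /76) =578 /133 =4.35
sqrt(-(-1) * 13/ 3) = 2.08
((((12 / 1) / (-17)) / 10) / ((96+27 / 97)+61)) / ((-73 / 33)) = 9603 / 47331740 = 0.00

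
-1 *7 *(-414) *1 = 2898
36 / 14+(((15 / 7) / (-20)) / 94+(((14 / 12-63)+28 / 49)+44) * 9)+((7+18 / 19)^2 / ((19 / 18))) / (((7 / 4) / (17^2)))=175632402243 / 18052888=9728.77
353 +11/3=1070/3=356.67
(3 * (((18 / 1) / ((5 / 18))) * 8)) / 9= 864 / 5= 172.80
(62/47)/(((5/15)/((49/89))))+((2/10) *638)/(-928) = 683107/334640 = 2.04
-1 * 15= -15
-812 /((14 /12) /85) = -59160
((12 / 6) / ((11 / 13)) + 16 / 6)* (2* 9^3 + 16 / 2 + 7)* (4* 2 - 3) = 407530 / 11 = 37048.18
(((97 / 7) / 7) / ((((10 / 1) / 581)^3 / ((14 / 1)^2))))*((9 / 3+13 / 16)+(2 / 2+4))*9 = 24141361176513 / 4000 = 6035340294.13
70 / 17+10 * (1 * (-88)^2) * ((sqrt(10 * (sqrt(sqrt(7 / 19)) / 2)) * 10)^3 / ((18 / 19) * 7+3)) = 70 / 17+387200000 * 19^(5 / 8) * sqrt(5) * 7^(3 / 8) / 183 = 61816164.59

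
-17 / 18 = -0.94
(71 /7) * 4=284 /7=40.57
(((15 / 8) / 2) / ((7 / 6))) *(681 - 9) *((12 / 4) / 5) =324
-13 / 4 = -3.25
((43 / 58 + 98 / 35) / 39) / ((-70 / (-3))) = 79 / 20300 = 0.00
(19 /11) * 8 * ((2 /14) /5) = 152 /385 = 0.39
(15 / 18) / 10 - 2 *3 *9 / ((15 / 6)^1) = -1291 / 60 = -21.52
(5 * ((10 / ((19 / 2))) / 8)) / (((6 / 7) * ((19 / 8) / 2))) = 700 / 1083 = 0.65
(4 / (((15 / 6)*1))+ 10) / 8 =1.45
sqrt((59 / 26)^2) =59 / 26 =2.27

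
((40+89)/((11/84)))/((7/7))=10836/11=985.09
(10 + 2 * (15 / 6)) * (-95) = -1425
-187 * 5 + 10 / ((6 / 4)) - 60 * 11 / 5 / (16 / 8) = -2983 / 3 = -994.33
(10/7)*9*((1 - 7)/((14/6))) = -1620/49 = -33.06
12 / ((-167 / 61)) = -732 / 167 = -4.38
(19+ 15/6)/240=43/480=0.09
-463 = -463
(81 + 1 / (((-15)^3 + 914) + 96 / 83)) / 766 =8268722 / 78195961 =0.11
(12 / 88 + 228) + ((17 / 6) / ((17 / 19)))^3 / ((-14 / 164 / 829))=-2562538879 / 8316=-308145.61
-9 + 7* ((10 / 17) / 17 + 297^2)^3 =115966026145699469519596 / 24137569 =4804378856284138.20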